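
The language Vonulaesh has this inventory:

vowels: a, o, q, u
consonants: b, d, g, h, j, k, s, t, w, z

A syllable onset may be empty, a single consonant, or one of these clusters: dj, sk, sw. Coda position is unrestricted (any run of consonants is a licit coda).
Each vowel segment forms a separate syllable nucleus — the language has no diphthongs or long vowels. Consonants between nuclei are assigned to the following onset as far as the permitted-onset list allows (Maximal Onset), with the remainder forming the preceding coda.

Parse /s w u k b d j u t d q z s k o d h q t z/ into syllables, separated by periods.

The vowels are u, u, q, o, q — 5 nuclei, so 5 syllables.
σ1/σ2 boundary: cluster /kbdj/ — the longest permitted-onset suffix is /dj/; onset = /dj/, preceding coda = /kb/.
σ2/σ3 boundary: /td/; trying suffixes from longest down, /d/ is the first permitted one, so coda /t/ | onset /d/.
σ3/σ4 boundary: /zsk/ — longest licit onset from the right is /sk/, leaving /z/ as coda.
σ4/σ5 boundary: /dh/ splits as /d/ + /h/ (/h/ is the longest suffix that is a licit onset).

swukb.djut.dqz.skod.hqtz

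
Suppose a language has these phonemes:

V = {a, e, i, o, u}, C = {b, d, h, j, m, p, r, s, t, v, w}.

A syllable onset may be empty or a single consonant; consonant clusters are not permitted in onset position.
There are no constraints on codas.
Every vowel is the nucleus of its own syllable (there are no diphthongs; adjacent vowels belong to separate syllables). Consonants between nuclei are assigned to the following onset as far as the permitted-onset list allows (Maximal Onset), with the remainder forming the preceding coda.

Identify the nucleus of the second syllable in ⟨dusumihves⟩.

The vowels are u, u, i, e — 4 nuclei, so 4 syllables.
The second nucleus (vowel 2 from the left) is /u/.

u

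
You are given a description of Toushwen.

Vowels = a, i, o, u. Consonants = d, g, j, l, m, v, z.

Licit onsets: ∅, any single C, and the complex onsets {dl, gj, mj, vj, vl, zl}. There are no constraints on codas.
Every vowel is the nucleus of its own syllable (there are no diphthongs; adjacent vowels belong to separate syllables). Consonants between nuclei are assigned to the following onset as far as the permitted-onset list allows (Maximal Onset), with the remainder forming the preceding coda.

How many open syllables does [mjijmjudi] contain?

The vowels are i, u, i — 3 nuclei, so 3 syllables.
V1 /i/ – V2 /u/: /jmj/ — longest licit onset from the right is /mj/, leaving /j/ as coda.
V2 /u/ – V3 /i/: just /d/ — single C goes to the following onset.
So the parse is mjij.mju.di.
Classifying each syllable: /mjij/ (closed), /mju/ (open), /di/ (open).
Open syllables: 2.

2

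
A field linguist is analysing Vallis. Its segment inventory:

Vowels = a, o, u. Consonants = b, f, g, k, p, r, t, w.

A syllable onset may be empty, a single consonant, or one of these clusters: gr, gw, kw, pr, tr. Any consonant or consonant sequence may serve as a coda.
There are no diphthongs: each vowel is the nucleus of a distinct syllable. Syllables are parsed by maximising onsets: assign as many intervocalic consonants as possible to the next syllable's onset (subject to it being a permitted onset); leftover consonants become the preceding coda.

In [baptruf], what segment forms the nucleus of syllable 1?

Nuclei (vowels): a, u → 2 syllables.
The first nucleus (vowel 1 from the left) is /a/.

a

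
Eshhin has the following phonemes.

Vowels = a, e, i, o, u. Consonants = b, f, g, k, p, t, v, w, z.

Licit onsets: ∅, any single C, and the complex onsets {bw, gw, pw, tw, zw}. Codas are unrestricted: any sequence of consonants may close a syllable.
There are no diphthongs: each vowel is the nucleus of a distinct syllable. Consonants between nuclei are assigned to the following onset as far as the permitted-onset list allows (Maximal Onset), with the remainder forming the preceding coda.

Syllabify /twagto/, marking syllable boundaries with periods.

The vowels are a, o — 2 nuclei, so 2 syllables.
Between /a/ (V1) and /o/ (V2): /gt/ splits as /g/ + /t/ (/t/ is the longest suffix that is a licit onset).

twag.to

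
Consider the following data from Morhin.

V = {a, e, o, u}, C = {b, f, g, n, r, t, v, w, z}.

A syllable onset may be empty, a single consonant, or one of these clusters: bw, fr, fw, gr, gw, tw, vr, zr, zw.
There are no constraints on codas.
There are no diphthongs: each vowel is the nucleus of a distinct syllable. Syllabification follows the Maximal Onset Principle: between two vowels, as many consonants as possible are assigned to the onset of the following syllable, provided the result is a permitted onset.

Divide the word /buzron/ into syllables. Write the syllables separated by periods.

bu.zron

Vowels present: u, o; each is a nucleus, giving 2 syllables.
/u…o/ gap (V1→V2): cluster /zr/ — /zr/ is itself a permitted onset, so the whole cluster goes right; preceding coda = ∅.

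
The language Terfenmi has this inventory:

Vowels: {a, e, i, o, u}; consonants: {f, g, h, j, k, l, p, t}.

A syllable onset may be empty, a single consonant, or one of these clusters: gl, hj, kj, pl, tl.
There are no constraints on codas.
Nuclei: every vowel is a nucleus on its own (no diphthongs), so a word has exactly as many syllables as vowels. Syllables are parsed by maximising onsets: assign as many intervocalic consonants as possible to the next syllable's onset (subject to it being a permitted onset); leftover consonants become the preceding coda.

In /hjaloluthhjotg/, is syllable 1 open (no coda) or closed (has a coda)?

open

Nuclei (vowels): a, o, u, o → 4 syllables.
/a…o/ gap (V1→V2): /l/ → onset of the next syllable (single consonants are always licit onsets).
/o…u/ gap (V2→V3): /l/ is a single consonant, so it becomes the next onset.
/u…o/ gap (V3→V4): /thhj/; trying suffixes from longest down, /hj/ is the first permitted one, so coda /th/ | onset /hj/.
Syllabification: hja.lo.luth.hjotg.
Syllable 1 is /hja/; it ends in its nucleus with no coda, so it is open.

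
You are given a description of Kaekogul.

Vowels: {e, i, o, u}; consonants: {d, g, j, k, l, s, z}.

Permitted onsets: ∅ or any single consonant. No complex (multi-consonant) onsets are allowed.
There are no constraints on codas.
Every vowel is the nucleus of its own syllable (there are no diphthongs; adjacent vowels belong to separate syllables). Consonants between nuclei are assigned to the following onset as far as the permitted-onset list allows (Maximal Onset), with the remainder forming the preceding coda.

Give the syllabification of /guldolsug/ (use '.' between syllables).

Vowels present: u, o, u; each is a nucleus, giving 3 syllables.
/u…o/ gap (V1→V2): /ld/; trying suffixes from longest down, /d/ is the first permitted one, so coda /l/ | onset /d/.
/o…u/ gap (V2→V3): /ls/ splits as /l/ + /s/ (/s/ is the longest suffix that is a licit onset).

gul.dol.sug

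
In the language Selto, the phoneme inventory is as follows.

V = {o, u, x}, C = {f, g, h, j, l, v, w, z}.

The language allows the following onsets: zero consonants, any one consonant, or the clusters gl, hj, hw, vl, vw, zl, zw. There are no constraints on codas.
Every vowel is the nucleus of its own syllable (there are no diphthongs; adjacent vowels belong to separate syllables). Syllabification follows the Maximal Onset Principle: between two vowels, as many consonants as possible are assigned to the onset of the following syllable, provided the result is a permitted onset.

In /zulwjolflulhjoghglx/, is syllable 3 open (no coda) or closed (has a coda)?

Vowels present: u, o, u, o, x; each is a nucleus, giving 5 syllables.
V1 /u/ – V2 /o/: /lwj/; trying suffixes from longest down, /j/ is the first permitted one, so coda /lw/ | onset /j/.
V2 /o/ – V3 /u/: /lfl/; trying suffixes from longest down, /l/ is the first permitted one, so coda /lf/ | onset /l/.
V3 /u/ – V4 /o/: /lhj/ splits as /l/ + /hj/ (/hj/ is the longest suffix that is a licit onset).
V4 /o/ – V5 /x/: /ghgl/ — longest licit onset from the right is /gl/, leaving /gh/ as coda.
So the parse is zulw.jolf.lul.hjogh.glx.
Syllable 3 is /lul/ with coda /l/, so it is closed.

closed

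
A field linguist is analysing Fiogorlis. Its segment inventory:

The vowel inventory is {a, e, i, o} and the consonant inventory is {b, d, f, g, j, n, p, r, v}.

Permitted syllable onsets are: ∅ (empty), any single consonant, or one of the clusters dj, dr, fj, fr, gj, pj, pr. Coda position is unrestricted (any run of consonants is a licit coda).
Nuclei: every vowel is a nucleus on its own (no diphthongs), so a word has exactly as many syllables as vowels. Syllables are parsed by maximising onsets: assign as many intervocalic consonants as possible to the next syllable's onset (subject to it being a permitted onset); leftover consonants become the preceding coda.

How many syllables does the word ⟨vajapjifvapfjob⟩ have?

Nuclei (vowels): a, a, i, a, o → 5 syllables.

5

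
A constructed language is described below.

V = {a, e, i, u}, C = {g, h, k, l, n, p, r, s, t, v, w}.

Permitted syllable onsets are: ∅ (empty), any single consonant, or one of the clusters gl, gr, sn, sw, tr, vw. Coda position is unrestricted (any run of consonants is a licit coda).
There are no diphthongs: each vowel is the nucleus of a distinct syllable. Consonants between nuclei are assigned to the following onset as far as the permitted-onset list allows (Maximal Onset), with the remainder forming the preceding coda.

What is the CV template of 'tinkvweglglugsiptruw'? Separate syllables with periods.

CVCC.CCVCC.CCVC.CVC.CCVC

The vowels are i, e, u, i, u — 5 nuclei, so 5 syllables.
Between /i/ (V1) and /e/ (V2): /nkvw/ splits as /nk/ + /vw/ (/vw/ is the longest suffix that is a licit onset).
Between /e/ (V2) and /u/ (V3): cluster /glgl/ — the longest permitted-onset suffix is /gl/; onset = /gl/, preceding coda = /gl/.
Between /u/ (V3) and /i/ (V4): /gs/ — longest licit onset from the right is /s/, leaving /g/ as coda.
Between /i/ (V4) and /u/ (V5): cluster /ptr/ — the longest permitted-onset suffix is /tr/; onset = /tr/, preceding coda = /p/.
Putting it together: tink.vwegl.glug.sip.truw.
Mapping each syllable to C/V: /tink/ → CVCC, /vwegl/ → CCVCC, /glug/ → CCVC, /sip/ → CVC, /truw/ → CCVC.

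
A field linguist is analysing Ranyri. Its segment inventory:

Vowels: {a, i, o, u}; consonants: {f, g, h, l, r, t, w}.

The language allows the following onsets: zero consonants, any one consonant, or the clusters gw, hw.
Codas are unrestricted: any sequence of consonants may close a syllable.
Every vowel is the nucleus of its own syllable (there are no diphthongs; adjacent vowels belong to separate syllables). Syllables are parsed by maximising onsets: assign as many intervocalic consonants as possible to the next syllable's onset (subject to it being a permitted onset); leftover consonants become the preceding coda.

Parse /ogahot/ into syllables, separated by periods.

o.ga.hot

The vowels are o, a, o — 3 nuclei, so 3 syllables.
V1 /o/ – V2 /a/: just /g/ — single C goes to the following onset.
V2 /a/ – V3 /o/: just /h/ — single C goes to the following onset.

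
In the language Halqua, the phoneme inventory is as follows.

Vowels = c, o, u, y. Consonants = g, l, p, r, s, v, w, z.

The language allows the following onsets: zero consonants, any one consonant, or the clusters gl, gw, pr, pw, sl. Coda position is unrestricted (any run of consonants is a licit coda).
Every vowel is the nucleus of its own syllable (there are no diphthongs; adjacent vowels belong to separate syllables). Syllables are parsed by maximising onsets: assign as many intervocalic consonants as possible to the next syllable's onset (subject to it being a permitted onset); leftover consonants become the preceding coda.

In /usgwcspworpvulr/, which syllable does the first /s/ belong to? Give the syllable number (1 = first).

Nuclei (vowels): u, c, o, u → 4 syllables.
/u…c/ gap (V1→V2): cluster /sgw/ — the longest permitted-onset suffix is /gw/; onset = /gw/, preceding coda = /s/.
/c…o/ gap (V2→V3): /spw/; trying suffixes from longest down, /pw/ is the first permitted one, so coda /s/ | onset /pw/.
/o…u/ gap (V3→V4): cluster /rpv/ — the longest permitted-onset suffix is /v/; onset = /v/, preceding coda = /rp/.
Putting it together: us.gwcs.pworp.vulr.
The first /s/ is in the coda of syllable 1 (/us/).

1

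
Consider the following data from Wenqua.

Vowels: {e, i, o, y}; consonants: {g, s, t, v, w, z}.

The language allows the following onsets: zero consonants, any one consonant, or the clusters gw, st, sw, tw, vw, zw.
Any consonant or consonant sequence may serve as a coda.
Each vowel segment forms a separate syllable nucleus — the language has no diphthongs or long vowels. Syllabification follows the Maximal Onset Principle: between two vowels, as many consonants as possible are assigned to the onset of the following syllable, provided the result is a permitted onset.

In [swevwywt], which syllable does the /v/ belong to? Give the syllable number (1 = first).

2

Nuclei (vowels): e, y → 2 syllables.
V1 /e/ – V2 /y/: /vw/ is a licit onset in full, so it all attaches to the next syllable.
Putting it together: swe.vwywt.
The /v/ is in the onset of syllable 2 (/vwywt/).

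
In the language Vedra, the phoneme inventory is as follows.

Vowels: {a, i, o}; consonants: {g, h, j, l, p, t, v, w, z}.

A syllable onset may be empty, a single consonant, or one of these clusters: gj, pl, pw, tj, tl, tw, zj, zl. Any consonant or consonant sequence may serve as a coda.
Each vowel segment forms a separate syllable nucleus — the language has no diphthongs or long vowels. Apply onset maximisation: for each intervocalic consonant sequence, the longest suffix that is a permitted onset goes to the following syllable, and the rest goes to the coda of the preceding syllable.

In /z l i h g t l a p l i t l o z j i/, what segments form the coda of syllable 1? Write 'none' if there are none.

The vowels are i, a, i, o, i — 5 nuclei, so 5 syllables.
σ1/σ2 boundary: /hgtl/; trying suffixes from longest down, /tl/ is the first permitted one, so coda /hg/ | onset /tl/.
σ2/σ3 boundary: cluster /pl/ — /pl/ is itself a permitted onset, so the whole cluster goes right; preceding coda = ∅.
σ3/σ4 boundary: cluster /tl/ — /tl/ is itself a permitted onset, so the whole cluster goes right; preceding coda = ∅.
σ4/σ5 boundary: /zj/ is a licit onset in full, so it all attaches to the next syllable.
So the parse is zlihg.tla.pli.tlo.zji.
Syllable 1 is /zlihg/: onset /zl/, nucleus /i/, coda /hg/.

hg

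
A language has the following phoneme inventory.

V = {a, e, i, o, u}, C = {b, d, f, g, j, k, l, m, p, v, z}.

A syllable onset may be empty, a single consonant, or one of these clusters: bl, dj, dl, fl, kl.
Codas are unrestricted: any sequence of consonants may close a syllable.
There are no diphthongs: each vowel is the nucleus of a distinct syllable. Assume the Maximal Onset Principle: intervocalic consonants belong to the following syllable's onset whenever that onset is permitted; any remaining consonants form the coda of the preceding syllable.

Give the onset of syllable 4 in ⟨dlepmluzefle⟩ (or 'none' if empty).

fl

Vowels present: e, u, e, e; each is a nucleus, giving 4 syllables.
/e…u/ gap (V1→V2): /pml/ — longest licit onset from the right is /l/, leaving /pm/ as coda.
/u…e/ gap (V2→V3): /z/ is a single consonant, so it becomes the next onset.
/e…e/ gap (V3→V4): /fl/ — entire cluster is a permitted onset → onset /fl/, coda ∅.
Putting it together: dlepm.lu.ze.fle.
Syllable 4 is /fle/: onset /fl/, nucleus /e/, coda ∅.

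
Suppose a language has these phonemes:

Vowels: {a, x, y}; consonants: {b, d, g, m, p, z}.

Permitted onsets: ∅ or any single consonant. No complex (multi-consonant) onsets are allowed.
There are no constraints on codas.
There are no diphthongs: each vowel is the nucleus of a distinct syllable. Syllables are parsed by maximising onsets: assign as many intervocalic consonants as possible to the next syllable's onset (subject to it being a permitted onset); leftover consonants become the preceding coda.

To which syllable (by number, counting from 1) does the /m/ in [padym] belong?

2

Nuclei (vowels): a, y → 2 syllables.
σ1/σ2 boundary: just /d/ — single C goes to the following onset.
Result: pa.dym.
The /m/ is in the coda of syllable 2 (/dym/).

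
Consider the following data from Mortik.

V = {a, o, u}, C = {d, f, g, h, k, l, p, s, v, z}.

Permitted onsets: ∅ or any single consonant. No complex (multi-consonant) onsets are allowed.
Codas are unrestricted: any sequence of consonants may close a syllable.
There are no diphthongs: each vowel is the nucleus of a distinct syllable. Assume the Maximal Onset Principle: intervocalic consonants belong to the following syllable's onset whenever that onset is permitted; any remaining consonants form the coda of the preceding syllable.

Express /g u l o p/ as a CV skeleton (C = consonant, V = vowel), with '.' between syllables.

The vowels are u, o — 2 nuclei, so 2 syllables.
Between /u/ (V1) and /o/ (V2): just /l/ — single C goes to the following onset.
Result: gu.lop.
Mapping each syllable to C/V: /gu/ → CV, /lop/ → CVC.

CV.CVC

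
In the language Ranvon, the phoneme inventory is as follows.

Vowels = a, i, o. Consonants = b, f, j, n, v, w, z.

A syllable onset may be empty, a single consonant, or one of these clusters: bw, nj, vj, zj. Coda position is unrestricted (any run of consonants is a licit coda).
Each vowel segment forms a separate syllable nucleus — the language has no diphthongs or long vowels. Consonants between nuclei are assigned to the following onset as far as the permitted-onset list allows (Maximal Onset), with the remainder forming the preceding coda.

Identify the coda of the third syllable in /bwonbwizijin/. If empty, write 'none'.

The vowels are o, i, i, i — 4 nuclei, so 4 syllables.
/o…i/ gap (V1→V2): /nbw/ splits as /n/ + /bw/ (/bw/ is the longest suffix that is a licit onset).
/i…i/ gap (V2→V3): /z/ is a single consonant, so it becomes the next onset.
/i…i/ gap (V3→V4): just /j/ — single C goes to the following onset.
Result: bwon.bwi.zi.jin.
Syllable 3 is /zi/: onset /z/, nucleus /i/, coda ∅.

none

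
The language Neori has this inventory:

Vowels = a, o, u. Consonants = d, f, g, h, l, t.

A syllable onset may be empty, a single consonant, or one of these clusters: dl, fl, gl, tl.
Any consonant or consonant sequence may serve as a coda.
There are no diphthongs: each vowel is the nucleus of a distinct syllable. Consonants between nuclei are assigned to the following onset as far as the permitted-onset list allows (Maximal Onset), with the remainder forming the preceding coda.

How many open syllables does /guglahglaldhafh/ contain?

1

The vowels are u, a, a, a — 4 nuclei, so 4 syllables.
/u…a/ gap (V1→V2): /gl/ — entire cluster is a permitted onset → onset /gl/, coda ∅.
/a…a/ gap (V2→V3): cluster /hgl/ — the longest permitted-onset suffix is /gl/; onset = /gl/, preceding coda = /h/.
/a…a/ gap (V3→V4): /ldh/ splits as /ld/ + /h/ (/h/ is the longest suffix that is a licit onset).
Syllabification: gu.glah.glald.hafh.
Classifying each syllable: /gu/ (open), /glah/ (closed), /glald/ (closed), /hafh/ (closed).
Open syllables: 1.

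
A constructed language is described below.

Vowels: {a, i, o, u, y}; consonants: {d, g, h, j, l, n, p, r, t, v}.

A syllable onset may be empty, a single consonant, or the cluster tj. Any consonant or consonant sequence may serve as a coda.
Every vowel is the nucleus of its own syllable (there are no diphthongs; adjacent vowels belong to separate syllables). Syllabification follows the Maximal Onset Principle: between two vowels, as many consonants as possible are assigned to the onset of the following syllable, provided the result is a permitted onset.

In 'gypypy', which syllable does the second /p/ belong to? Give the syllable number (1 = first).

3

The vowels are y, y, y — 3 nuclei, so 3 syllables.
V1 /y/ – V2 /y/: /p/ → onset of the next syllable (single consonants are always licit onsets).
V2 /y/ – V3 /y/: just /p/ — single C goes to the following onset.
Syllabification: gy.py.py.
The second /p/ is in the onset of syllable 3 (/py/).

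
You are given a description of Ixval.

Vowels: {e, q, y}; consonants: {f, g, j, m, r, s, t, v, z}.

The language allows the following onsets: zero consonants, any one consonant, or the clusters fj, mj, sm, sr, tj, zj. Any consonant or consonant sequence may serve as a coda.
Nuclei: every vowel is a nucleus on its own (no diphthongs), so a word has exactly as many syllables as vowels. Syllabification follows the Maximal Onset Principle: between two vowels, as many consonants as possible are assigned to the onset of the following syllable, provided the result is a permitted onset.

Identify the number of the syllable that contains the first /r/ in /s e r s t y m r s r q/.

Nuclei (vowels): e, y, q → 3 syllables.
/e…y/ gap (V1→V2): /rst/ splits as /rs/ + /t/ (/t/ is the longest suffix that is a licit onset).
/y…q/ gap (V2→V3): cluster /mrsr/ — the longest permitted-onset suffix is /sr/; onset = /sr/, preceding coda = /mr/.
Result: sers.tymr.srq.
The first /r/ is in the coda of syllable 1 (/sers/).

1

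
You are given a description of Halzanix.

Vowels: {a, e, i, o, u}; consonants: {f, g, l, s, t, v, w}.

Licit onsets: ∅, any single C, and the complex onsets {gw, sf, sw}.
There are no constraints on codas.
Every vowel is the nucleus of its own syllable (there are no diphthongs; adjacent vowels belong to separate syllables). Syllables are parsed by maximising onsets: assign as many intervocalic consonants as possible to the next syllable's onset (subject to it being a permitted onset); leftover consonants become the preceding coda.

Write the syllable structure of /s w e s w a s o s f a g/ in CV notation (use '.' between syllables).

CCV.CCV.CV.CCVC

Nuclei (vowels): e, a, o, a → 4 syllables.
V1 /e/ – V2 /a/: /sw/ is a licit onset in full, so it all attaches to the next syllable.
V2 /a/ – V3 /o/: just /s/ — single C goes to the following onset.
V3 /o/ – V4 /a/: cluster /sf/ — /sf/ is itself a permitted onset, so the whole cluster goes right; preceding coda = ∅.
Syllabification: swe.swa.so.sfag.
Mapping each syllable to C/V: /swe/ → CCV, /swa/ → CCV, /so/ → CV, /sfag/ → CCVC.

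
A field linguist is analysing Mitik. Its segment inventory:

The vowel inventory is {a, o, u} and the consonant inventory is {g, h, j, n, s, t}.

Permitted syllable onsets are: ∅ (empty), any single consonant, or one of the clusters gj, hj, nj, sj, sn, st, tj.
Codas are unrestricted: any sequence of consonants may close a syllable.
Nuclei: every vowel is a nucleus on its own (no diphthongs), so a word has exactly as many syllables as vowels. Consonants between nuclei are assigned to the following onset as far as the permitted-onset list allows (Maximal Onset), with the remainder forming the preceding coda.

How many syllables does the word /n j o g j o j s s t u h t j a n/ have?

4

Nuclei (vowels): o, o, u, a → 4 syllables.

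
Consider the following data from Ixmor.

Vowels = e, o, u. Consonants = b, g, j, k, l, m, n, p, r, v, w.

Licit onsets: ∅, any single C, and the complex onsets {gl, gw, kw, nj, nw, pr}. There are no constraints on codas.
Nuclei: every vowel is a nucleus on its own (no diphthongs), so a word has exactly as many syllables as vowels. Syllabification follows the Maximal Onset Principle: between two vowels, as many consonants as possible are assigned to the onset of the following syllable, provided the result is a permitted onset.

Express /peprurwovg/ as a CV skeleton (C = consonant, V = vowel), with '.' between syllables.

CV.CCVC.CVCC

The vowels are e, u, o — 3 nuclei, so 3 syllables.
V1 /e/ – V2 /u/: cluster /pr/ — /pr/ is itself a permitted onset, so the whole cluster goes right; preceding coda = ∅.
V2 /u/ – V3 /o/: /rw/ — longest licit onset from the right is /w/, leaving /r/ as coda.
Result: pe.prur.wovg.
Mapping each syllable to C/V: /pe/ → CV, /prur/ → CCVC, /wovg/ → CVCC.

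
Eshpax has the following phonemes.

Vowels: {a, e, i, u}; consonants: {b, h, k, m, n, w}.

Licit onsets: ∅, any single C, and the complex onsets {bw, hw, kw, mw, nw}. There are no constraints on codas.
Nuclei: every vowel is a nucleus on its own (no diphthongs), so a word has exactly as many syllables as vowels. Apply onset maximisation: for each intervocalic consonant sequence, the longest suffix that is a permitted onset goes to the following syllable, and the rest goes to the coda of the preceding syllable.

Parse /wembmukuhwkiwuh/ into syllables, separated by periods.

Nuclei (vowels): e, u, u, i, u → 5 syllables.
Between /e/ (V1) and /u/ (V2): /mbm/; trying suffixes from longest down, /m/ is the first permitted one, so coda /mb/ | onset /m/.
Between /u/ (V2) and /u/ (V3): /k/ → onset of the next syllable (single consonants are always licit onsets).
Between /u/ (V3) and /i/ (V4): cluster /hwk/ — the longest permitted-onset suffix is /k/; onset = /k/, preceding coda = /hw/.
Between /i/ (V4) and /u/ (V5): just /w/ — single C goes to the following onset.

wemb.mu.kuhw.ki.wuh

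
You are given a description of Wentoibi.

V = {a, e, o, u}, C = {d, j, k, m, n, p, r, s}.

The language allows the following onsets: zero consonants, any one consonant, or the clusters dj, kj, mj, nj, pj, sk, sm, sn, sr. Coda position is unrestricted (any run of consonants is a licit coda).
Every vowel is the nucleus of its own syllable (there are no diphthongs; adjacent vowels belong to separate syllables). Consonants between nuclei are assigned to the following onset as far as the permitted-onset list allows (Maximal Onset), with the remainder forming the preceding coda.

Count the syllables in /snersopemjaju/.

5

Vowels present: e, o, e, a, u; each is a nucleus, giving 5 syllables.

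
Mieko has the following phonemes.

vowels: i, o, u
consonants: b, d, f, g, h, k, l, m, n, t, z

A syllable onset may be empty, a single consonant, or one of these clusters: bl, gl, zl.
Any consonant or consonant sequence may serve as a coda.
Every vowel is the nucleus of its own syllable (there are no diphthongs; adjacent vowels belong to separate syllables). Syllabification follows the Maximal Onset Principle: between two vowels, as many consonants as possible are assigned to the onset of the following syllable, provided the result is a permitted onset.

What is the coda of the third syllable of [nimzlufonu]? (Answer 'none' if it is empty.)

Nuclei (vowels): i, u, o, u → 4 syllables.
V1 /i/ – V2 /u/: /mzl/; trying suffixes from longest down, /zl/ is the first permitted one, so coda /m/ | onset /zl/.
V2 /u/ – V3 /o/: just /f/ — single C goes to the following onset.
V3 /o/ – V4 /u/: /n/ → onset of the next syllable (single consonants are always licit onsets).
Result: nim.zlu.fo.nu.
Syllable 3 is /fo/: onset /f/, nucleus /o/, coda ∅.

none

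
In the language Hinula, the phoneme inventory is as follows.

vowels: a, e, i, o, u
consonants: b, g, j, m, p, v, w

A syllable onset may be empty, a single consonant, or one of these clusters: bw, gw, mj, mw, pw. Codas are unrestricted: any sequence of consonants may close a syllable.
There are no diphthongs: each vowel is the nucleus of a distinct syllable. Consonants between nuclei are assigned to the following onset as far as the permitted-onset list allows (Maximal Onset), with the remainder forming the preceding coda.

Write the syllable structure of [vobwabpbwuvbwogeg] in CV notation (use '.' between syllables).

CV.CCVCC.CCVC.CCV.CVC

The vowels are o, a, u, o, e — 5 nuclei, so 5 syllables.
σ1/σ2 boundary: cluster /bw/ — /bw/ is itself a permitted onset, so the whole cluster goes right; preceding coda = ∅.
σ2/σ3 boundary: cluster /bpbw/ — the longest permitted-onset suffix is /bw/; onset = /bw/, preceding coda = /bp/.
σ3/σ4 boundary: cluster /vbw/ — the longest permitted-onset suffix is /bw/; onset = /bw/, preceding coda = /v/.
σ4/σ5 boundary: /g/ is a single consonant, so it becomes the next onset.
So the parse is vo.bwabp.bwuv.bwo.geg.
Mapping each syllable to C/V: /vo/ → CV, /bwabp/ → CCVCC, /bwuv/ → CCVC, /bwo/ → CCV, /geg/ → CVC.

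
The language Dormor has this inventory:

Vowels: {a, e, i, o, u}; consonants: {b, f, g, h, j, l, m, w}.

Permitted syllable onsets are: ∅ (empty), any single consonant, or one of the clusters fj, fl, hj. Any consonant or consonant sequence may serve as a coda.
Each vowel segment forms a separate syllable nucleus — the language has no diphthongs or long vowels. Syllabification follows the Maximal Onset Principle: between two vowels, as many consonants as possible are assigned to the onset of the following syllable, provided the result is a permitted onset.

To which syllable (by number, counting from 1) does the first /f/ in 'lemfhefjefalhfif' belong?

Nuclei (vowels): e, e, e, a, i → 5 syllables.
σ1/σ2 boundary: /mfh/ — longest licit onset from the right is /h/, leaving /mf/ as coda.
σ2/σ3 boundary: cluster /fj/ — /fj/ is itself a permitted onset, so the whole cluster goes right; preceding coda = ∅.
σ3/σ4 boundary: just /f/ — single C goes to the following onset.
σ4/σ5 boundary: /lhf/; trying suffixes from longest down, /f/ is the first permitted one, so coda /lh/ | onset /f/.
Syllabification: lemf.he.fje.falh.fif.
The first /f/ is in the coda of syllable 1 (/lemf/).

1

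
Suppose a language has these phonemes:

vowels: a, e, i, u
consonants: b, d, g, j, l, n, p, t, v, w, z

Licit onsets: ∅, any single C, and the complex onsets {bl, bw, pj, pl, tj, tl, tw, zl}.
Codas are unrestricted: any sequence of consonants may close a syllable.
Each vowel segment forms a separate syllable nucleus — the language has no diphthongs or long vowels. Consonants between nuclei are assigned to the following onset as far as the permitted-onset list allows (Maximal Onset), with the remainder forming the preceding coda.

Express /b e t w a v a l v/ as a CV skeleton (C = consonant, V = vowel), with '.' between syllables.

Nuclei (vowels): e, a, a → 3 syllables.
σ1/σ2 boundary: /tw/ — entire cluster is a permitted onset → onset /tw/, coda ∅.
σ2/σ3 boundary: /v/ is a single consonant, so it becomes the next onset.
Putting it together: be.twa.valv.
Mapping each syllable to C/V: /be/ → CV, /twa/ → CCV, /valv/ → CVCC.

CV.CCV.CVCC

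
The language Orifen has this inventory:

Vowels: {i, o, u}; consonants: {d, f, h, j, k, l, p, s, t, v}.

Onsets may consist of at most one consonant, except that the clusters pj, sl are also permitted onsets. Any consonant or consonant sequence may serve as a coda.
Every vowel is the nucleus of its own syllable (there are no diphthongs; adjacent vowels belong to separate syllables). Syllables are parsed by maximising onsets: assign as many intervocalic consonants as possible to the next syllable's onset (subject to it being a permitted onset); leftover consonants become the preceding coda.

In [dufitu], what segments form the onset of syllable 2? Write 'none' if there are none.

Vowels present: u, i, u; each is a nucleus, giving 3 syllables.
V1 /u/ – V2 /i/: just /f/ — single C goes to the following onset.
V2 /i/ – V3 /u/: /t/ is a single consonant, so it becomes the next onset.
So the parse is du.fi.tu.
Syllable 2 is /fi/: onset /f/, nucleus /i/, coda ∅.

f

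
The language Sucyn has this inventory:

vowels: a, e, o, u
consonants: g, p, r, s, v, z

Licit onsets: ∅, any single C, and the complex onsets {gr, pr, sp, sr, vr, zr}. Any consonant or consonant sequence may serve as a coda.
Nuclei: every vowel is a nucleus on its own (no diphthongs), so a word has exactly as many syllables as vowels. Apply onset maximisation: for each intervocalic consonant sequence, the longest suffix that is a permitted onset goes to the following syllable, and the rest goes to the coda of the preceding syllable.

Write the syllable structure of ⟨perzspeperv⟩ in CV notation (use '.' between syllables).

CVCC.CCV.CVCC

The vowels are e, e, e — 3 nuclei, so 3 syllables.
/e…e/ gap (V1→V2): /rzsp/ — longest licit onset from the right is /sp/, leaving /rz/ as coda.
/e…e/ gap (V2→V3): just /p/ — single C goes to the following onset.
Putting it together: perz.spe.perv.
Mapping each syllable to C/V: /perz/ → CVCC, /spe/ → CCV, /perv/ → CVCC.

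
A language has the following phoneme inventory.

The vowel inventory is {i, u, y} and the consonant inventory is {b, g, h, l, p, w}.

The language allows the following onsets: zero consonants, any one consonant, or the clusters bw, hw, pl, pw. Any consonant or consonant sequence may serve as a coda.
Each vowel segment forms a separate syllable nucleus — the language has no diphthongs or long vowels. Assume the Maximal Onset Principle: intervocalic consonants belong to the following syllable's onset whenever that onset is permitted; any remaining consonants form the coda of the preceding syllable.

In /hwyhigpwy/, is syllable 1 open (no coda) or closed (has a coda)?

Nuclei (vowels): y, i, y → 3 syllables.
V1 /y/ – V2 /i/: /h/ → onset of the next syllable (single consonants are always licit onsets).
V2 /i/ – V3 /y/: /gpw/ — longest licit onset from the right is /pw/, leaving /g/ as coda.
Putting it together: hwy.hig.pwy.
Syllable 1 is /hwy/; it ends in its nucleus with no coda, so it is open.

open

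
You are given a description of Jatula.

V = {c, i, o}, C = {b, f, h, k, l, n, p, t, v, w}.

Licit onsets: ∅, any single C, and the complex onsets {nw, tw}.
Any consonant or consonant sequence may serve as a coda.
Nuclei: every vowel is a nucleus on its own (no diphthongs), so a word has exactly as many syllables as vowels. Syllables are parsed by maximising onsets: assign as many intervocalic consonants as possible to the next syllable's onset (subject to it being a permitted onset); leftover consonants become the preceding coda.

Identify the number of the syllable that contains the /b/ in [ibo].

Vowels present: i, o; each is a nucleus, giving 2 syllables.
σ1/σ2 boundary: /b/ → onset of the next syllable (single consonants are always licit onsets).
So the parse is i.bo.
The /b/ is in the onset of syllable 2 (/bo/).

2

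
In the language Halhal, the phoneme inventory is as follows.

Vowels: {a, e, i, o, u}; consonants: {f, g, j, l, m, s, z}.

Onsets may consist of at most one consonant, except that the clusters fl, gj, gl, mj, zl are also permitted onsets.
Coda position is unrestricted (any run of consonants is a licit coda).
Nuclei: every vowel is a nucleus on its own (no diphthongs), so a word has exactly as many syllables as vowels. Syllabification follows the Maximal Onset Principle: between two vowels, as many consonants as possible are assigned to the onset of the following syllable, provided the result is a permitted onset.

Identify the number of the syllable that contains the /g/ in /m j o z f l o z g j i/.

3

The vowels are o, o, i — 3 nuclei, so 3 syllables.
Between /o/ (V1) and /o/ (V2): cluster /zfl/ — the longest permitted-onset suffix is /fl/; onset = /fl/, preceding coda = /z/.
Between /o/ (V2) and /i/ (V3): /zgj/ — longest licit onset from the right is /gj/, leaving /z/ as coda.
Syllabification: mjoz.floz.gji.
The /g/ is in the onset of syllable 3 (/gji/).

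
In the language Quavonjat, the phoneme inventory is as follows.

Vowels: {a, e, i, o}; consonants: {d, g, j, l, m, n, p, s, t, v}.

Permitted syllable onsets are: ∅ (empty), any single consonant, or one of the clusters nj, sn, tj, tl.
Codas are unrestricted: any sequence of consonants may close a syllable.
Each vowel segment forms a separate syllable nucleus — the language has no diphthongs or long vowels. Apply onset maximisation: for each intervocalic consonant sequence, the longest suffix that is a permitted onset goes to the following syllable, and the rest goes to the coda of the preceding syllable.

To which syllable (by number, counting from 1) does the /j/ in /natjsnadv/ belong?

The vowels are a, a — 2 nuclei, so 2 syllables.
/a…a/ gap (V1→V2): /tjsn/; trying suffixes from longest down, /sn/ is the first permitted one, so coda /tj/ | onset /sn/.
Syllabification: natj.snadv.
The /j/ is in the coda of syllable 1 (/natj/).

1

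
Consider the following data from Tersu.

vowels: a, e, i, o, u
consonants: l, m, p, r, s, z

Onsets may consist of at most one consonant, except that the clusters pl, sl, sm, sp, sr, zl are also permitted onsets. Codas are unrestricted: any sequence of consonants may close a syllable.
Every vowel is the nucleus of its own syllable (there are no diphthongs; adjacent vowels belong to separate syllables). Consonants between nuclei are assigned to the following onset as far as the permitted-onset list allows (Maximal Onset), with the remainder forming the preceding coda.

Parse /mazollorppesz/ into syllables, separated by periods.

ma.zol.lorp.pesz

Vowels present: a, o, o, e; each is a nucleus, giving 4 syllables.
/a…o/ gap (V1→V2): /z/ is a single consonant, so it becomes the next onset.
/o…o/ gap (V2→V3): /ll/ splits as /l/ + /l/ (/l/ is the longest suffix that is a licit onset).
/o…e/ gap (V3→V4): /rpp/ — longest licit onset from the right is /p/, leaving /rp/ as coda.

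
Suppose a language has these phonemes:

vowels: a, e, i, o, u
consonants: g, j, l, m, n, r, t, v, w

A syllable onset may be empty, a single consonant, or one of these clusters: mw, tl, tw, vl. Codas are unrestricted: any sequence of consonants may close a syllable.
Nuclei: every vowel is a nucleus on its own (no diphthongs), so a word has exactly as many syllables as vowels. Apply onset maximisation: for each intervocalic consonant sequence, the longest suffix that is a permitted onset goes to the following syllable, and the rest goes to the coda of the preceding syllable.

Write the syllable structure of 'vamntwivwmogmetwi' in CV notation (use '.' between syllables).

Vowels present: a, i, o, e, i; each is a nucleus, giving 5 syllables.
Between /a/ (V1) and /i/ (V2): cluster /mntw/ — the longest permitted-onset suffix is /tw/; onset = /tw/, preceding coda = /mn/.
Between /i/ (V2) and /o/ (V3): /vwm/; trying suffixes from longest down, /m/ is the first permitted one, so coda /vw/ | onset /m/.
Between /o/ (V3) and /e/ (V4): /gm/; trying suffixes from longest down, /m/ is the first permitted one, so coda /g/ | onset /m/.
Between /e/ (V4) and /i/ (V5): cluster /tw/ — /tw/ is itself a permitted onset, so the whole cluster goes right; preceding coda = ∅.
Syllabification: vamn.twivw.mog.me.twi.
Mapping each syllable to C/V: /vamn/ → CVCC, /twivw/ → CCVCC, /mog/ → CVC, /me/ → CV, /twi/ → CCV.

CVCC.CCVCC.CVC.CV.CCV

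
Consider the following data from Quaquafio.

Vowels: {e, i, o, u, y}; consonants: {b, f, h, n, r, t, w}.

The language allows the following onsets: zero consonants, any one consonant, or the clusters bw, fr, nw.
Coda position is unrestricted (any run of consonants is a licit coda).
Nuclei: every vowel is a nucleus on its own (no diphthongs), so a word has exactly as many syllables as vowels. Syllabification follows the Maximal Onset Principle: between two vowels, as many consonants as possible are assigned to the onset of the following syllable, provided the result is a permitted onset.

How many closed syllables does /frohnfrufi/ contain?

1

Vowels present: o, u, i; each is a nucleus, giving 3 syllables.
σ1/σ2 boundary: cluster /hnfr/ — the longest permitted-onset suffix is /fr/; onset = /fr/, preceding coda = /hn/.
σ2/σ3 boundary: /f/ is a single consonant, so it becomes the next onset.
Putting it together: frohn.fru.fi.
Classifying each syllable: /frohn/ (closed), /fru/ (open), /fi/ (open).
Closed syllables: 1.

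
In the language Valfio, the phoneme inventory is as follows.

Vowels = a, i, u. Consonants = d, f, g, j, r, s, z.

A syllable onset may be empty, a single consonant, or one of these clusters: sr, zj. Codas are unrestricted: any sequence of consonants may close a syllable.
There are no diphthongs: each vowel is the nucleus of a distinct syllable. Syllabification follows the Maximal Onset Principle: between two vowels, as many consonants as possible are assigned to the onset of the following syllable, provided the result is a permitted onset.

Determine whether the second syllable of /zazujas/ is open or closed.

open

Nuclei (vowels): a, u, a → 3 syllables.
Between /a/ (V1) and /u/ (V2): /z/ is a single consonant, so it becomes the next onset.
Between /u/ (V2) and /a/ (V3): just /j/ — single C goes to the following onset.
Result: za.zu.jas.
Syllable 2 is /zu/; it ends in its nucleus with no coda, so it is open.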